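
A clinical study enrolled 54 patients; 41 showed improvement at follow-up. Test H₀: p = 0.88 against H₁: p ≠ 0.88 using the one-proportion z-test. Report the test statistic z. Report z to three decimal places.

p̂ = 41/54 = 0.75926.
SE₀ = √(0.88·0.12/54) = 0.044222.
z = (0.75926 − 0.88)/0.044222 = -0.12074/0.044222 = -2.730.

z = -2.730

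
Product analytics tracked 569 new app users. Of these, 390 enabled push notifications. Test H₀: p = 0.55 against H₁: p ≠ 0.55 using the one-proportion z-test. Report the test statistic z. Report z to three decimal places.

p̂ = 390/569 = 0.68541.
Null standard error: √(0.55·0.45/569) = √0.000434974 = 0.020856.
z = (p̂ − p₀)/SE = (0.68541 − 0.55)/0.020856 = 6.493.

z = 6.493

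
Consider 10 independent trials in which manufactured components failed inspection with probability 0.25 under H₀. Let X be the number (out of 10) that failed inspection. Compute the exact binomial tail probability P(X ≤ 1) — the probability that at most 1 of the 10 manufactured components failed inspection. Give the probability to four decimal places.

X ~ Binomial(n=10, p=0.25).
P(X ≤ 1) = C(10,0)·0.25^0·0.75^10 + C(10,1)·0.25^1·0.75^9.
= 0.056314 + 0.187712 = 0.2440.

P = 0.2440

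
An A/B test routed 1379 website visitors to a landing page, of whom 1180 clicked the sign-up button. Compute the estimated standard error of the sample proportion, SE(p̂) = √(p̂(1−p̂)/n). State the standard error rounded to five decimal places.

The sample proportion is 1180/1379 = 0.85569.
p̂(1−p̂) = 0.85569·0.14431 = 0.123485.
SE = √(0.123485/1379) = √0.000089547 = 0.00946.

SE = 0.00946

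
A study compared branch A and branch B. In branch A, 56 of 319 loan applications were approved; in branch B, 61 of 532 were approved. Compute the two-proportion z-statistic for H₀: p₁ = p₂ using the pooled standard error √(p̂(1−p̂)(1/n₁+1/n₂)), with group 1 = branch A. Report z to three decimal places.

p̂₁ = 56/319 = 0.17555, p̂₂ = 61/532 = 0.11466.
Pooling: p̂ = 117/851 = 0.13749.
SE = √[p̂(1−p̂)(1/n₁+1/n₂)] = √[0.13749·0.86251·(1/319+1/532)] ≈ 0.024385.
z = 0.06089/0.024385 = 2.497.

z = 2.497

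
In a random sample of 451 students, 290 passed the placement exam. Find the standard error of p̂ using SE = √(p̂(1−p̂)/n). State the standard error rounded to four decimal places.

SE = 0.0226

With x = 290 successes in n = 451, p̂ = 0.64302.
p̂(1−p̂) = 0.64302·0.35698 = 0.229545.
Dividing by n and taking the root: √0.000508969 = 0.0226.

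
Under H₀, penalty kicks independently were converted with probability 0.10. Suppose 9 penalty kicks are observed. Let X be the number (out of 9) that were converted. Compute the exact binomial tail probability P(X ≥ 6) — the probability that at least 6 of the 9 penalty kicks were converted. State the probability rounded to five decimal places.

X is binomial with n = 9 and p = 0.10.
P(X ≥ 6) = C(9,6)·0.10^6·0.90^3 + C(9,7)·0.10^7·0.90^2 + C(9,8)·0.10^8·0.90^1 + C(9,9)·0.10^9·0.90^0.
= 0.000061 + 0.000003 + 0.000000 + 0.000000 = 0.00006.

P = 0.00006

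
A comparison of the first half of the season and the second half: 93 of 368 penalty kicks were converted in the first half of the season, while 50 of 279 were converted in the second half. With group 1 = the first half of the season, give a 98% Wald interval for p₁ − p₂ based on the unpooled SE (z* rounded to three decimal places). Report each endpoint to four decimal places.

p̂₁ = 93/368 = 0.25272, p̂₂ = 50/279 = 0.17921; p̂₁ − p̂₂ = 0.07351.
Unpooled SE = √(p̂₁(1−p̂₁)/n₁ + p̂₂(1−p̂₂)/n₂) = √(0.000513183 + 0.000527221) = 0.032255.
The 98% critical value is z* = 2.326. Margin of error = 0.07503.
So the interval runs from -0.0015 to 0.1485.

(-0.0015, 0.1485)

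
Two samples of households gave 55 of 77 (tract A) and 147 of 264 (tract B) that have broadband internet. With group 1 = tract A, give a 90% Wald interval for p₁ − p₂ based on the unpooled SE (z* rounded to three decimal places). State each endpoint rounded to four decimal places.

p̂₁ = 55/77 = 0.71429, p̂₂ = 147/264 = 0.55682; p̂₁ − p̂₂ = 0.15747.
Unpooled SE = √(p̂₁(1−p̂₁)/n₁ + p̂₂(1−p̂₂)/n₂) = √(0.002650411 + 0.000934741) = 0.059876.
z* = 1.645 at the 90% level. Margin = 1.645·0.059876 = 0.09850.
So the interval runs from 0.0590 to 0.2560.

(0.0590, 0.2560)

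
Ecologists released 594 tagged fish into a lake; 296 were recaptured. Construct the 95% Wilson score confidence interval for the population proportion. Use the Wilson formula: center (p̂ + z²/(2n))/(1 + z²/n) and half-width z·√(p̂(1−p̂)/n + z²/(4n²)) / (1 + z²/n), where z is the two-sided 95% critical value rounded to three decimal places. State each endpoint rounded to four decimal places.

Here p̂ = 296/594 = 0.49832 and z = 1.960 (z² = 3.841600).
1 + z²/n = 1.006467.
Center = (0.49832 + 0.003234)/1.006467 = 0.49833.
Radicand: p̂(1−p̂)/n + z²/(4n²) = 0.000420871 + 0.000002722 = 0.000423593.
Half-width = 1.960·√0.000423593/1.006467 = 0.04008.
So the interval runs from 0.4582 to 0.5384.

(0.4582, 0.5384)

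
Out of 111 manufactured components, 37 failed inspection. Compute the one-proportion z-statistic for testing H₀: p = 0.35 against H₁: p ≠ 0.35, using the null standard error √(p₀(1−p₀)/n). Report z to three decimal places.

The sample proportion is 37/111 = 0.33333.
SE₀ = √(0.35·0.65/111) = 0.045272.
Test statistic: z = -0.01667/0.045272 = -0.368.

z = -0.368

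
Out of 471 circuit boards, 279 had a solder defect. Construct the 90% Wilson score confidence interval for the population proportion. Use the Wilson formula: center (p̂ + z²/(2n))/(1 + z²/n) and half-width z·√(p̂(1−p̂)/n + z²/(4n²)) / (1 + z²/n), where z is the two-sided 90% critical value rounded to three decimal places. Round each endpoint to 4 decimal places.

(0.5547, 0.6290)

Here p̂ = 279/471 = 0.59236 and z = 1.645 (z² = 2.706025).
1 + z²/n = 1.005745.
Adjusted center: (0.59236 + z²/(2n))/1.005745 = 0.59183.
Radicand: p̂(1−p̂)/n + z²/(4n²) = 0.000512676 + 0.000003050 = 0.000515726.
Half-width = z·√(radicand)/denom = 1.645·0.022710/1.005745 = 0.03714.
CI: 0.59183 ± 0.03714 = (0.5547, 0.6290).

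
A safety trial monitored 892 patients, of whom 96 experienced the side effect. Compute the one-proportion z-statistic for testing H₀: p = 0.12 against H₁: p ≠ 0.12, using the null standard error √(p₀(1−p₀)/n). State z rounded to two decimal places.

z = -1.14

The sample proportion is 96/892 = 0.10762.
Null standard error: √(0.12·0.88/892) = √0.000118386 = 0.010881.
Test statistic: z = -0.01238/0.010881 = -1.14.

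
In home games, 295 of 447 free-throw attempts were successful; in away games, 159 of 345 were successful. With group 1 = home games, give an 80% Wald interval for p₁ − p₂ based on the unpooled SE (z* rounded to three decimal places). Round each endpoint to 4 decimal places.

p̂₁ = 295/447 = 0.65996, p̂₂ = 159/345 = 0.46087; p̂₁ − p̂₂ = 0.19909.
SE = √(0.000502045 + 0.000720199) = √0.001222244 = 0.034961.
For 80% confidence, z* = 1.282. Margin = 1.282·0.034961 = 0.04482.
CI: 0.19909 ± 0.04482 = (0.1543, 0.2439).

(0.1543, 0.2439)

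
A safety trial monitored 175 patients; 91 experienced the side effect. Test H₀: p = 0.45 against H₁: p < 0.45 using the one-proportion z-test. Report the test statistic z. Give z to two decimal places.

p̂ = 91/175 = 0.52000.
Under H₀, SE = √(p₀(1−p₀)/n) = √(0.45·0.55/175) = √0.001414286 = 0.037607.
z = (0.52000 − 0.45)/0.037607 = 0.07000/0.037607 = 1.86.

z = 1.86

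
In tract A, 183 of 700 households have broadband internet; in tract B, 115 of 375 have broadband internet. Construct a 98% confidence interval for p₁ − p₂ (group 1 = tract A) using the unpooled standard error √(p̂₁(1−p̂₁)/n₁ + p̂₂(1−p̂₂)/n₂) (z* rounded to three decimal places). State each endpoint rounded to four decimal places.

(-0.1128, 0.0223)

p̂₁ = 183/700 = 0.26143, p̂₂ = 115/375 = 0.30667; p̂₁ − p̂₂ = -0.04524.
SE = √(0.000275834 + 0.000566993) = √0.000842827 = 0.029031.
For 98% confidence, z* = 2.326. Margin = 2.326·0.029031 = 0.06753.
So the interval runs from -0.1128 to 0.0223.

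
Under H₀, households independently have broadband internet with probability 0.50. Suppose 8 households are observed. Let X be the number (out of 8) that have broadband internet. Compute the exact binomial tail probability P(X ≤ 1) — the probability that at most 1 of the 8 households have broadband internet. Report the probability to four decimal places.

X is binomial with n = 8 and p = 0.50.
P(X ≤ 1) = C(8,0)·0.50^0·0.50^8 + C(8,1)·0.50^1·0.50^7.
= 0.003906 + 0.031250 = 0.0352.

P = 0.0352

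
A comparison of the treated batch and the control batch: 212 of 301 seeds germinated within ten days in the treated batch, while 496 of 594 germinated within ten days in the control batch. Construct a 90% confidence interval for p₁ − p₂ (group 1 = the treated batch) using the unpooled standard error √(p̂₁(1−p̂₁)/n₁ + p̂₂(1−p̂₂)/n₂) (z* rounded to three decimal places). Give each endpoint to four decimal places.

p̂₁ = 212/301 = 0.70432, p̂₂ = 496/594 = 0.83502; p̂₁ − p̂₂ = -0.13070.
Unpooled SE = √(p̂₁(1−p̂₁)/n₁ + p̂₂(1−p̂₂)/n₂) = √(0.000691873 + 0.000231925) = 0.030394.
The 90% critical value is z* = 1.645. Margin of error = 0.05000.
So the interval runs from -0.1807 to -0.0807.

(-0.1807, -0.0807)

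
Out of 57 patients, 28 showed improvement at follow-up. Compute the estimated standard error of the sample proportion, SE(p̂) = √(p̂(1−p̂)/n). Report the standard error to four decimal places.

SE = 0.0662

The sample proportion is 28/57 = 0.49123.
p̂(1−p̂) = 0.49123·0.50877 = 0.249923.
SE = √(0.249923/57) = √0.004384614 = 0.0662.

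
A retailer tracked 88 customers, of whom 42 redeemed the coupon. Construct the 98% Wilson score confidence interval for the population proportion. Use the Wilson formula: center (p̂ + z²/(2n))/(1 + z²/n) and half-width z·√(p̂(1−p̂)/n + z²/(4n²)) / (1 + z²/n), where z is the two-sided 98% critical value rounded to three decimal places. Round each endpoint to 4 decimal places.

(0.3584, 0.5988)

p̂ = 42/88 = 0.47727; z = 2.326, so z² = 5.410276.
Denominator 1 + z²/n = 1 + 5.410276/88 = 1.061480.
Adjusted center: (0.47727 + z²/(2n))/1.061480 = 0.47859.
Radicand: p̂(1−p̂)/n + z²/(4n²) = 0.002835039 + 0.000174660 = 0.003009699.
Half-width = 2.326·√0.003009699/1.061480 = 0.12022.
Interval: 0.47859 ± 0.12022 → (0.3584, 0.5988).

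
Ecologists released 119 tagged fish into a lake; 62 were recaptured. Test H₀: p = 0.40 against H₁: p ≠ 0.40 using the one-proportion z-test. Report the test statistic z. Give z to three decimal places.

p̂ = 62/119 = 0.52101.
Null standard error: √(0.40·0.60/119) = √0.002016807 = 0.044909.
Test statistic: z = 0.12101/0.044909 = 2.695.

z = 2.695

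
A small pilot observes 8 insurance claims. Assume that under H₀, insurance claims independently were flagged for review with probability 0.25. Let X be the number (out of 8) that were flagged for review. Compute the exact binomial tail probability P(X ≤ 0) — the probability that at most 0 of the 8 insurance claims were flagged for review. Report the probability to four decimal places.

P = 0.1001

X is binomial with n = 8 and p = 0.25.
P(X ≤ 0) = C(8,0)·0.25^0·0.75^8.
= 0.100113 = 0.1001.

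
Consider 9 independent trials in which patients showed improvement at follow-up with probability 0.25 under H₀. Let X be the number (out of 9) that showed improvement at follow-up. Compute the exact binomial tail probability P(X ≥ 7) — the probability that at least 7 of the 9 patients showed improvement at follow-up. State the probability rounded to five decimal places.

P = 0.00134

X is binomial with n = 9 and p = 0.25.
P(X ≥ 7) = C(9,7)·0.25^7·0.75^2 + C(9,8)·0.25^8·0.75^1 + C(9,9)·0.25^9·0.75^0.
= 0.001236 + 0.000103 + 0.000004 = 0.00134.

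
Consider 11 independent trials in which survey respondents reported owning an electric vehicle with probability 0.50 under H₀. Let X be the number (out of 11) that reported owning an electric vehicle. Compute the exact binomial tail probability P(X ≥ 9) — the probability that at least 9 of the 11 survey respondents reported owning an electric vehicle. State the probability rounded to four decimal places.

P = 0.0327

X is binomial with n = 11 and p = 0.50.
P(X ≥ 9) = C(11,9)·0.50^9·0.50^2 + C(11,10)·0.50^10·0.50^1 + C(11,11)·0.50^11·0.50^0.
= 0.026855 + 0.005371 + 0.000488 = 0.0327.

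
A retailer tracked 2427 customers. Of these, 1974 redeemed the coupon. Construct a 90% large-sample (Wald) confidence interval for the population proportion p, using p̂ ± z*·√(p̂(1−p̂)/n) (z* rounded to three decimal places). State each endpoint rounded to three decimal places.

With x = 1974 successes in n = 2427, p̂ = 0.81335.
SE = √(p̂(1−p̂)/n) = √(0.151812/2427) = 0.007909.
For 90% confidence, z* = 1.645.
Margin = 1.645·0.007909 = 0.01301.
Interval: 0.81335 ± 0.01301 → (0.800, 0.826).

(0.800, 0.826)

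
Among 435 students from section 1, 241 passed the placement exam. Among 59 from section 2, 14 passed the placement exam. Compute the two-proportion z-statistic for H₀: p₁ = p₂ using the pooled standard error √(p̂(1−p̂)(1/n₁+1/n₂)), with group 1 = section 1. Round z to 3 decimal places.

p̂₁ = 241/435 = 0.55402, p̂₂ = 14/59 = 0.23729.
Pooling: p̂ = 255/494 = 0.51619.
SE = √[p̂(1−p̂)(1/n₁+1/n₂)] = √[0.51619·0.48381·(1/435+1/59)] ≈ 0.069332.
z = (p̂₁ − p̂₂)/SE = (0.55402 − 0.23729)/0.069332 = 0.31673/0.069332 = 4.568.

z = 4.568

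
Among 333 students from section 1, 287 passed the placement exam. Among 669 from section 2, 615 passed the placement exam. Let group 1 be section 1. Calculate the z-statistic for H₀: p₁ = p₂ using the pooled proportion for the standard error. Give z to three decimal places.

Sample proportions: p̂₁ = 287/333 = 0.86186 and p̂₂ = 615/669 = 0.91928.
Pooling: p̂ = 902/1002 = 0.90020.
Pooled SE = √[0.0898403·0.00449777] ≈ 0.020102.
z = (p̂₁ − p̂₂)/SE = (0.86186 − 0.91928)/0.020102 = -0.05742/0.020102 = -2.856.

z = -2.856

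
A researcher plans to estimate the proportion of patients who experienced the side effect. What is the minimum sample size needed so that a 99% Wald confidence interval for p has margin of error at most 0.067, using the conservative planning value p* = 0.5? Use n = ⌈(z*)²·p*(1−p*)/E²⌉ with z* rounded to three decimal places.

n = 370

The 99% critical value is z* = 2.576.
p*(1−p*) = 0.2500.
Required n before rounding: 6.635776 × 0.2500 / 0.067² = 369.558.
Rounding up, n = 370.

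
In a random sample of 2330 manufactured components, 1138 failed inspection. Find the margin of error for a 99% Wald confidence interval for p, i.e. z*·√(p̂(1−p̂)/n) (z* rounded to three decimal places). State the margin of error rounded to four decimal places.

The sample proportion is 1138/2330 = 0.48841.
SE(p̂) = √(0.48841·0.51159/2330) = 0.010356.
The 99% critical value is z* = 2.576.
So ME = 0.0267.

ME = 0.0267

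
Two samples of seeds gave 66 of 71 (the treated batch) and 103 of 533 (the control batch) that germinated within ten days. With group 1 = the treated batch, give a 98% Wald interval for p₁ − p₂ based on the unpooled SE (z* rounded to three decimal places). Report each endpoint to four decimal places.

p̂₁ = 0.92958, p̂₂ = 0.19325, so the observed difference is 0.73633.
Unpooled SE = √(p̂₁(1−p̂₁)/n₁ + p̂₂(1−p̂₂)/n₂) = √(0.000922017 + 0.000292499) = 0.034850.
For 98% confidence, z* = 2.326. Margin of error = 0.08106.
So the interval runs from 0.6553 to 0.8174.

(0.6553, 0.8174)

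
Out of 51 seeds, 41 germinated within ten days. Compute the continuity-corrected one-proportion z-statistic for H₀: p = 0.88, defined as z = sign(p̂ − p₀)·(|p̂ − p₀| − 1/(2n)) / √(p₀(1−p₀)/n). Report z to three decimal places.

The sample proportion is 41/51 = 0.80392. p̂ − p₀ = -0.076078.
Continuity correction 1/(2n) = 1/102 = 0.009804.
Corrected numerator: |-0.076078| − 0.009804 = 0.066274.
SE₀ = √(0.88·0.12/51) = 0.045504.
z = (−)0.066274/0.045504 = -1.456.

z = -1.456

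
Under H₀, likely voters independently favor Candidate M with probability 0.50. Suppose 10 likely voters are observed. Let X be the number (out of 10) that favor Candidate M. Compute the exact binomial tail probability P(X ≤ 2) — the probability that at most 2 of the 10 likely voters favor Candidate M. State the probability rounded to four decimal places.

X ~ Binomial(n=10, p=0.50).
P(X ≤ 2) = C(10,0)·0.50^0·0.50^10 + C(10,1)·0.50^1·0.50^9 + C(10,2)·0.50^2·0.50^8.
= 0.000977 + 0.009766 + 0.043945 = 0.0547.

P = 0.0547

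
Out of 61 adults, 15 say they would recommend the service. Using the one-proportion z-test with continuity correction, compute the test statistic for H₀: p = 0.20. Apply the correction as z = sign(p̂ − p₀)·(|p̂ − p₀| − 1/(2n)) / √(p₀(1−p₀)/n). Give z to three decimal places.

z = 0.736

p̂ = 15/61 = 0.24590. p̂ − p₀ = 0.045902.
Continuity correction 1/(2n) = 1/122 = 0.008197.
Corrected numerator: |0.045902| − 0.008197 = 0.037705.
SE₀ = √(0.20·0.80/61) = 0.051215.
z = +0.037705/0.051215 = 0.736.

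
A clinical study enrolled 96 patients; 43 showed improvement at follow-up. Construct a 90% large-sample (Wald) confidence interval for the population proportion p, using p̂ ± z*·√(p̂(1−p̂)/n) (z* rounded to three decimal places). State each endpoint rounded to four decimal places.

(0.3644, 0.5314)

Sample proportion p̂ = 43/96 = 0.44792.
Standard error of p̂: √(0.247287/96) = √0.002575910 = 0.050753.
z* = 1.645 at the 90% level.
Margin of error: 1.645 × 0.050753 = 0.08349.
CI: 0.44792 ± 0.08349 = (0.3644, 0.5314).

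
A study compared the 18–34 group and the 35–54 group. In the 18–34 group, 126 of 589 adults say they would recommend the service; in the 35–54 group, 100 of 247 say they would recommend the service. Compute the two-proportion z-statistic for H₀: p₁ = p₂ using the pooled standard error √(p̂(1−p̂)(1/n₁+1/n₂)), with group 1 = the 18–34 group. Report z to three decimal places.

z = -5.671

p̂₁ = 126/589 = 0.21392, p̂₂ = 100/247 = 0.40486.
Pooling: p̂ = 226/836 = 0.27033.
Pooled SE = √[0.1972540·0.00574638] ≈ 0.033667.
z = -0.19094/0.033667 = -5.671.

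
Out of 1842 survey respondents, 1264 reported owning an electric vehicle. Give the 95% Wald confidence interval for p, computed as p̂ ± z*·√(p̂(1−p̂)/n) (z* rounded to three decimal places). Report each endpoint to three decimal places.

Sample proportion p̂ = 1264/1842 = 0.68621.
SE(p̂) = √(0.68621·0.31379/1842) = 0.010812.
For 95% confidence, z* = 1.960.
Margin of error: 1.960 × 0.010812 = 0.02119.
So the interval runs from 0.665 to 0.707.

(0.665, 0.707)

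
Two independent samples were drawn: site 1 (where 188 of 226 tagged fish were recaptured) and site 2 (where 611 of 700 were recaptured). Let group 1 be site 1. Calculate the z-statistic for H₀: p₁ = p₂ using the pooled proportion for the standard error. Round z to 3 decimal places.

z = -1.558

p̂₁ = 188/226 = 0.83186, p̂₂ = 611/700 = 0.87286.
Pooling: p̂ = 799/926 = 0.86285.
SE = √[p̂(1−p̂)(1/n₁+1/n₂)] = √[0.86285·0.13715·(1/226+1/700)] ≈ 0.026319.
z = (p̂₁ − p̂₂)/SE = (0.83186 − 0.87286)/0.026319 = -0.04100/0.026319 = -1.558.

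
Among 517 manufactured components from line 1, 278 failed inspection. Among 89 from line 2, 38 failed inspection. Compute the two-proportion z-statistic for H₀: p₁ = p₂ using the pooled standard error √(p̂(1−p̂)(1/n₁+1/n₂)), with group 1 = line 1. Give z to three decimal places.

z = 1.932

Sample proportions: p̂₁ = 278/517 = 0.53772 and p̂₂ = 38/89 = 0.42697.
Pooling: p̂ = 316/606 = 0.52145.
SE = √[p̂(1−p̂)(1/n₁+1/n₂)] = √[0.52145·0.47855·(1/517+1/89)] ≈ 0.057328.
z = (p̂₁ − p̂₂)/SE = (0.53772 − 0.42697)/0.057328 = 0.11075/0.057328 = 1.932.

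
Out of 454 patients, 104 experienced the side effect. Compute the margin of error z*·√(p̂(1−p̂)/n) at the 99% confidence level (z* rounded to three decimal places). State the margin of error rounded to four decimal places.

Sample proportion p̂ = 104/454 = 0.22907.
Standard error of p̂: √(0.176600/454) = √0.000388986 = 0.019723.
z* = 2.576 at the 99% level.
Margin of error = z*·SE = 2.576 × 0.019723 = 0.0508.

ME = 0.0508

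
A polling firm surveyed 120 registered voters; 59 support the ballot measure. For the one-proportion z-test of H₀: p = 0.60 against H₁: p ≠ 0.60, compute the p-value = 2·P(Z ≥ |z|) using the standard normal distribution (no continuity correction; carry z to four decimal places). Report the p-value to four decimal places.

The sample proportion is 59/120 = 0.49167.
Null standard error: √(0.60·0.40/120) = √0.002000000 = 0.044721.
Test statistic (full precision, shown to 4 dp): z = (59/120 − 0.60)/SE₀ ≈ -2.4224.
From the standard normal, 2·P(Z ≥ |z|) = 0.0154.

p-value = 0.0154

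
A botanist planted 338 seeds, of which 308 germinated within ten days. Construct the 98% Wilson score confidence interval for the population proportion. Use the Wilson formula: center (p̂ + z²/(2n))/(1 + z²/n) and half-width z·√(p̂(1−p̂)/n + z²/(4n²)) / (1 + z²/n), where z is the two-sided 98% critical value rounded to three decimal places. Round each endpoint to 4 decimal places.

(0.8685, 0.9410)

p̂ = 308/338 = 0.91124; z = 2.326, so z² = 5.410276.
1 + z²/n = 1.016007.
Adjusted center: (0.91124 + z²/(2n))/1.016007 = 0.90476.
Radicand: p̂(1−p̂)/n + z²/(4n²) = 0.000239289 + 0.000011839 = 0.000251128.
Half-width = z·√(radicand)/denom = 2.326·0.015847/1.016007 = 0.03628.
CI: 0.90476 ± 0.03628 = (0.8685, 0.9410).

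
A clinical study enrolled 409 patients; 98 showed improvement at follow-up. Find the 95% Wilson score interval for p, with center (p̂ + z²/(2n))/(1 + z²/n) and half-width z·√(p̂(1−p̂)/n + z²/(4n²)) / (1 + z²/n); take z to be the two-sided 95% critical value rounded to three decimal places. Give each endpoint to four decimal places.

(0.2008, 0.2833)

p̂ = 98/409 = 0.23961; z = 1.960, so z² = 3.841600.
1 + z²/n = 1.009393.
Center = (0.23961 + 0.004696)/1.009393 = 0.24203.
Radicand: p̂(1−p̂)/n + z²/(4n²) = 0.000445468 + 0.000005741 = 0.000451209.
Half-width = 1.960·√0.000451209/1.009393 = 0.04125.
So the interval runs from 0.2008 to 0.2833.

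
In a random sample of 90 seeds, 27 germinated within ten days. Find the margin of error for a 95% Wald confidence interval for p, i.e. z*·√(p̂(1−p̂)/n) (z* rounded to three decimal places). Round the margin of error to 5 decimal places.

ME = 0.09468

With x = 27 successes in n = 90, p̂ = 0.30000.
Standard error of p̂: √(0.210000/90) = √0.002333333 = 0.048305.
The 95% critical value is z* = 1.960.
ME = 1.960·0.048305 = 0.09468.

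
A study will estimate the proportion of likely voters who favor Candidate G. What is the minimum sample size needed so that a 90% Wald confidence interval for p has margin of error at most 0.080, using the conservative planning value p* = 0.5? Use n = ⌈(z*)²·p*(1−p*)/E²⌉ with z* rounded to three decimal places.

For 90% confidence, z* = 1.645.
p*(1−p*) = 0.50·0.50 = 0.2500.
Required n before rounding: 2.706025 × 0.2500 / 0.080² = 105.704.
⌈105.704⌉ = 106.

n = 106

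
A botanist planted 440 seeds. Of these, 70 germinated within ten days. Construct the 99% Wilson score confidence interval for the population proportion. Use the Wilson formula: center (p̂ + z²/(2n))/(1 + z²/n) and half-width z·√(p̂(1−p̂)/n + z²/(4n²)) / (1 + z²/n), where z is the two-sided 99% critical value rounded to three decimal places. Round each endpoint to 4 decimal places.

(0.1193, 0.2090)

Here p̂ = 70/440 = 0.15909 and z = 2.576 (z² = 6.635776).
1 + z²/n = 1.015081.
Center = (0.15909 + 0.007541)/1.015081 = 0.16416.
Radicand: p̂(1−p̂)/n + z²/(4n²) = 0.000304048 + 0.000008569 = 0.000312617.
Half-width = 2.576·√0.000312617/1.015081 = 0.04487.
Interval: 0.16416 ± 0.04487 → (0.1193, 0.2090).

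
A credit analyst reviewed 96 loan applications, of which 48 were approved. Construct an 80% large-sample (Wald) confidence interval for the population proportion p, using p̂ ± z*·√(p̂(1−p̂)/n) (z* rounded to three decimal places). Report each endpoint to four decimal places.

p̂ = 48/96 = 0.50000.
Standard error of p̂: √(0.250000/96) = √0.002604167 = 0.051031.
z* = 1.282 at the 80% level.
Margin of error: 1.282 × 0.051031 = 0.06542.
CI: 0.50000 ± 0.06542 = (0.4346, 0.5654).

(0.4346, 0.5654)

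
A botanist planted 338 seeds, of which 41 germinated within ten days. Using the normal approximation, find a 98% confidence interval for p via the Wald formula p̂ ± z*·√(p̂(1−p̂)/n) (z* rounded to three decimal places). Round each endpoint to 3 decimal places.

(0.080, 0.163)

The sample proportion is 41/338 = 0.12130.
SE = √(p̂(1−p̂)/n) = √(0.106588/338) = 0.017758.
z* = 2.326 at the 98% level.
Margin of error: 2.326 × 0.017758 = 0.04131.
So the interval runs from 0.080 to 0.163.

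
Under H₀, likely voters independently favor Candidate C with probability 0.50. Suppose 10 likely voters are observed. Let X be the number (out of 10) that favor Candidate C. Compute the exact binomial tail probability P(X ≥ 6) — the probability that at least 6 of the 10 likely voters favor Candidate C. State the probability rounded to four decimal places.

X ~ Binomial(n=10, p=0.50).
P(X ≥ 6) = Σ_{j=6}^{10} C(10,j)·0.50^j·0.50^{10−j}.
= 0.205078 + 0.117188 + 0.043945 + 0.009766 + 0.000977 = 0.3770.

P = 0.3770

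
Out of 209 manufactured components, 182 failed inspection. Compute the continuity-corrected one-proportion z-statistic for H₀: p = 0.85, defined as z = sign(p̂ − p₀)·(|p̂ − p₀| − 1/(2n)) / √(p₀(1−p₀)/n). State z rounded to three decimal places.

z = 0.746

Sample proportion p̂ = 182/209 = 0.87081. p̂ − p₀ = 0.020813.
Continuity correction 1/(2n) = 1/418 = 0.002392.
Corrected numerator: |0.020813| − 0.002392 = 0.018421.
SE₀ = √(0.85·0.15/209) = 0.024699.
z = (+)0.018421/0.024699 = 0.746.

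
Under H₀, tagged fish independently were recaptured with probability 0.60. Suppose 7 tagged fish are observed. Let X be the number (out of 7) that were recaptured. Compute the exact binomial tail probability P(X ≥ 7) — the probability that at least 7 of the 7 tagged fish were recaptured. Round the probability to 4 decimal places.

X is binomial with n = 7 and p = 0.60.
P(X ≥ 7) = C(7,7)·0.60^7·0.40^0.
= 0.027994 = 0.0280.

P = 0.0280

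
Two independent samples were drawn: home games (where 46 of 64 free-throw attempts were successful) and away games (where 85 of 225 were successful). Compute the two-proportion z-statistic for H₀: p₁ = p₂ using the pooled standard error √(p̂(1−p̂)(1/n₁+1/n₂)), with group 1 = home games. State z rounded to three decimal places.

Sample proportions: p̂₁ = 46/64 = 0.71875 and p̂₂ = 85/225 = 0.37778.
Pooling: p̂ = 131/289 = 0.45329.
SE = √[p̂(1−p̂)(1/n₁+1/n₂)] = √[0.45329·0.54671·(1/64+1/225)] ≈ 0.070524.
z = 0.34097/0.070524 = 4.835.

z = 4.835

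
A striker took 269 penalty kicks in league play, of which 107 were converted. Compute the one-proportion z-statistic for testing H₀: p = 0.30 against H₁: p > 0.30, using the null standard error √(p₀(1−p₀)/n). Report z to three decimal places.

z = 3.499

The sample proportion is 107/269 = 0.39777.
SE₀ = √(0.30·0.70/269) = 0.027940.
z = (p̂ − p₀)/SE = (0.39777 − 0.30)/0.027940 = 3.499.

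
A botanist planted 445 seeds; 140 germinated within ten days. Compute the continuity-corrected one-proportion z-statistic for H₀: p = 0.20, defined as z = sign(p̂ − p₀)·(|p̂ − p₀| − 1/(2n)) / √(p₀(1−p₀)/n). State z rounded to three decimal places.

z = 5.985

With x = 140 successes in n = 445, p̂ = 0.31461. p̂ − p₀ = 0.114607.
1/(2n) = 0.001124.
Corrected numerator: |0.114607| − 0.001124 = 0.113483.
SE₀ = √(0.20·0.80/445) = 0.018962.
z = +0.113483/0.018962 = 5.985.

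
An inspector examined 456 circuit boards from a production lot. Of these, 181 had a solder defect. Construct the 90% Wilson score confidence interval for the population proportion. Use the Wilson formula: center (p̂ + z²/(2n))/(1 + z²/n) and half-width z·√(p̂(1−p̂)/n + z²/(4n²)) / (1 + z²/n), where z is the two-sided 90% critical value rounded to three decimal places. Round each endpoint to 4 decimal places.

(0.3600, 0.4351)

p̂ = 181/456 = 0.39693; z = 1.645, so z² = 2.706025.
1 + z²/n = 1.005934.
Adjusted center: (0.39693 + z²/(2n))/1.005934 = 0.39754.
Radicand: p̂(1−p̂)/n + z²/(4n²) = 0.000524949 + 0.000003253 = 0.000528202.
Half-width = z·√(radicand)/denom = 1.645·0.022983/1.005934 = 0.03758.
Interval: 0.39754 ± 0.03758 → (0.3600, 0.4351).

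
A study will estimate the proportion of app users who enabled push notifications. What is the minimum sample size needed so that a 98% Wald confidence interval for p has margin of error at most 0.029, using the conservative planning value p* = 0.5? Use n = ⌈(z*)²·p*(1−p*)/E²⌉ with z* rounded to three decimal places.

n = 1609

z* = 2.326 at the 98% level.
p*(1−p*) = 0.50·0.50 = 0.2500.
(z*)²·p*(1−p*)/E² = 5.410276·0.2500/0.000841 = 1608.287.
Rounding up, n = 1609.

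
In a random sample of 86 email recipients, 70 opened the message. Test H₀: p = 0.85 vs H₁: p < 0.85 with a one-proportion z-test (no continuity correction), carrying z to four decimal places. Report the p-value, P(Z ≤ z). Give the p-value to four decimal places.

p-value = 0.1746

With x = 70 successes in n = 86, p̂ = 0.81395.
SE₀ = √(0.85·0.15/86) = 0.038504.
z = (p̂ − p₀)/SE = (70/86 − 0.85)/0.038504 ≈ -0.9362.
From the standard normal, P(Z ≤ z) = 0.1746.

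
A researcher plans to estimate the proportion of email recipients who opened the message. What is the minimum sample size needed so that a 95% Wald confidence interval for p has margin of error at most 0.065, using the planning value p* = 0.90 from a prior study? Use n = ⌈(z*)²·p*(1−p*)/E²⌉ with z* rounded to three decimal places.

n = 82

The 95% critical value is z* = 1.960.
p*(1−p*) = 0.90·0.10 = 0.0900.
(z*)²·p*(1−p*)/E² = 3.841600·0.0900/0.004225 = 81.833.
⌈81.833⌉ = 82.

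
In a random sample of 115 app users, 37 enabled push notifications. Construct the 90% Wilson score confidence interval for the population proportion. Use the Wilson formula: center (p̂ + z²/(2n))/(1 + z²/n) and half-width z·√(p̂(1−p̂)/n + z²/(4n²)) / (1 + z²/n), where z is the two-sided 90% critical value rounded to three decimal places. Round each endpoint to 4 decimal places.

(0.2549, 0.3968)

Here p̂ = 37/115 = 0.32174 and z = 1.645 (z² = 2.706025).
Denominator 1 + z²/n = 1 + 2.706025/115 = 1.023531.
Adjusted center: (0.32174 + z²/(2n))/1.023531 = 0.32584.
Radicand: p̂(1−p̂)/n + z²/(4n²) = 0.001897592 + 0.000051154 = 0.001948746.
Half-width = z·√(radicand)/denom = 1.645·0.044145/1.023531 = 0.07095.
CI: 0.32584 ± 0.07095 = (0.2549, 0.3968).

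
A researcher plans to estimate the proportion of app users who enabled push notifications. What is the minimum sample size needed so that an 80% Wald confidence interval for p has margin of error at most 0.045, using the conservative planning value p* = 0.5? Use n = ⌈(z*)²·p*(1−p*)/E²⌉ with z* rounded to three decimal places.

n = 203

z* = 1.282 at the 80% level.
p*(1−p*) = 0.2500.
(z*)²·p*(1−p*)/E² = 1.643524·0.2500/0.002025 = 202.904.
Rounding up, n = 203.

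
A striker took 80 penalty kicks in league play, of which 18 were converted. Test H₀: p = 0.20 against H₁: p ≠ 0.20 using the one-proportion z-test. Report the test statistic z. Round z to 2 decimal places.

The sample proportion is 18/80 = 0.22500.
Under H₀, SE = √(p₀(1−p₀)/n) = √(0.20·0.80/80) = √0.002000000 = 0.044721.
z = (0.22500 − 0.20)/0.044721 = 0.02500/0.044721 = 0.56.

z = 0.56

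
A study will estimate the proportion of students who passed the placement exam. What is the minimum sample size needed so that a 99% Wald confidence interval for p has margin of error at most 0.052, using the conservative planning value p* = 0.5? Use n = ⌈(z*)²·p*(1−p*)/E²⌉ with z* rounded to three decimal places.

For 99% confidence, z* = 2.576.
p*(1−p*) = 0.2500.
Required n before rounding: 6.635776 × 0.2500 / 0.052² = 613.515.
⌈613.515⌉ = 614.

n = 614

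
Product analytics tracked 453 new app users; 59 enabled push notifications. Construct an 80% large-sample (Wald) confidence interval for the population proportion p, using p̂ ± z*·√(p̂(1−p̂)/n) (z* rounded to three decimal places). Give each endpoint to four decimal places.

(0.1100, 0.1505)

The sample proportion is 59/453 = 0.13024.
Standard error of p̂: √(0.113280/453) = √0.000250065 = 0.015813.
z* = 1.282 at the 80% level.
Margin of error: 1.282 × 0.015813 = 0.02027.
CI: 0.13024 ± 0.02027 = (0.1100, 0.1505).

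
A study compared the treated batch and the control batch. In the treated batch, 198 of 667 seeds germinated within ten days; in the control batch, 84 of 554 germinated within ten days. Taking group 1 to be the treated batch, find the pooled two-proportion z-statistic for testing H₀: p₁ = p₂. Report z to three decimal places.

p̂₁ = 198/667 = 0.29685, p̂₂ = 84/554 = 0.15162.
Pooling: p̂ = 282/1221 = 0.23096.
SE = √[p̂(1−p̂)(1/n₁+1/n₂)] = √[0.23096·0.76904·(1/667+1/554)] ≈ 0.024226.
z = 0.14523/0.024226 = 5.995.

z = 5.995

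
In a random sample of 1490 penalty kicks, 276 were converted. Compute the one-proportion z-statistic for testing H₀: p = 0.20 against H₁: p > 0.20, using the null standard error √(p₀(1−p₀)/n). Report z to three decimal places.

Sample proportion p̂ = 276/1490 = 0.18523.
Null standard error: √(0.20·0.80/1490) = √0.000107383 = 0.010363.
z = (0.18523 − 0.20)/0.010363 = -0.01477/0.010363 = -1.425.

z = -1.425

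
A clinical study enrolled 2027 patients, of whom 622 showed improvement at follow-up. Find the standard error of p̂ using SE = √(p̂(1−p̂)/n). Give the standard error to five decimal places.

SE = 0.01024

With x = 622 successes in n = 2027, p̂ = 0.30686.
p̂(1−p̂) = 0.212697.
SE = √(0.212697/2027) = √0.000104932 = 0.01024.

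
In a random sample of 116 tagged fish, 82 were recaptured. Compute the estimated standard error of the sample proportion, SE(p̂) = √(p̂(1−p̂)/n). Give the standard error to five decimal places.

SE = 0.04226

With x = 82 successes in n = 116, p̂ = 0.70690.
p̂(1−p̂) = 0.207192.
SE = √(0.207192/116) = 0.04226.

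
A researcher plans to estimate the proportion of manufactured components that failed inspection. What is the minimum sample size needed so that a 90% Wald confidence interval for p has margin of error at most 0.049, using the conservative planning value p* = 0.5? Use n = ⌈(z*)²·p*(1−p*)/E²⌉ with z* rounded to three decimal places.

n = 282

For 90% confidence, z* = 1.645.
p*(1−p*) = 0.2500.
Required n before rounding: 2.706025 × 0.2500 / 0.049² = 281.760.
Rounding up, n = 282.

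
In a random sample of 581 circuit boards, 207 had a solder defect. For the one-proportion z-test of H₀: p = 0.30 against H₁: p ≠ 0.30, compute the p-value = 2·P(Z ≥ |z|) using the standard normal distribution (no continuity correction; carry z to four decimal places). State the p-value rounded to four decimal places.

p-value = 0.0031

p̂ = 207/581 = 0.35628.
SE₀ = √(0.30·0.70/581) = 0.019012.
Test statistic (full precision, shown to 4 dp): z = (207/581 − 0.30)/SE₀ ≈ 2.9604.
p-value = 2·P(Z ≥ |z|) with z = 2.9604 → 0.0031.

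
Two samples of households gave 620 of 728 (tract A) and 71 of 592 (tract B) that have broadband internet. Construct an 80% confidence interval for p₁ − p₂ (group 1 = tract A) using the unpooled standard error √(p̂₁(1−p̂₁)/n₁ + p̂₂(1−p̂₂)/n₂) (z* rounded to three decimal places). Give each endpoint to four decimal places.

(0.7077, 0.7558)

p̂₁ = 620/728 = 0.85165, p̂₂ = 71/592 = 0.11993; p̂₁ − p̂₂ = 0.73172.
Unpooled SE = √(p̂₁(1−p̂₁)/n₁ + p̂₂(1−p̂₂)/n₂) = √(0.000173549 + 0.000178292) = 0.018757.
The 80% critical value is z* = 1.282. Margin = 1.282·0.018757 = 0.02405.
Interval: 0.73172 ± 0.02405 → (0.7077, 0.7558).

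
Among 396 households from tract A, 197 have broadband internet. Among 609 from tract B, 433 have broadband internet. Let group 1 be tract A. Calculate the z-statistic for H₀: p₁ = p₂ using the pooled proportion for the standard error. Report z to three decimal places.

Sample proportions: p̂₁ = 197/396 = 0.49747 and p̂₂ = 433/609 = 0.71100.
Pooled p̂ = (197+433)/(396+609) = 630/1005 = 0.62687.
Pooled SE = √[0.2339051·0.00416729] ≈ 0.031221.
z = (p̂₁ − p̂₂)/SE = (0.49747 − 0.71100)/0.031221 = -0.21353/0.031221 = -6.839.

z = -6.839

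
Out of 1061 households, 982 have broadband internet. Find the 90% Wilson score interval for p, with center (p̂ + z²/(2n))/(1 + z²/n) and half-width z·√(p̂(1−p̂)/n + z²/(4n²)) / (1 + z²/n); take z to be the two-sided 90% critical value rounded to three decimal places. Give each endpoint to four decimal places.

Here p̂ = 982/1061 = 0.92554 and z = 1.645 (z² = 2.706025).
Denominator 1 + z²/n = 1 + 2.706025/1061 = 1.002550.
Center = (0.92554 + 0.001275)/1.002550 = 0.92446.
Radicand: p̂(1−p̂)/n + z²/(4n²) = 0.000064952 + 0.000000601 = 0.000065553.
Half-width = 1.645·√0.000065553/1.002550 = 0.01328.
CI: 0.92446 ± 0.01328 = (0.9112, 0.9377).

(0.9112, 0.9377)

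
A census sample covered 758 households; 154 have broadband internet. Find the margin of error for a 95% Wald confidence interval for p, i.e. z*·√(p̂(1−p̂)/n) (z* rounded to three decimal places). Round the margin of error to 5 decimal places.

With x = 154 successes in n = 758, p̂ = 0.20317.
SE(p̂) = √(0.20317·0.79683/758) = 0.014614.
z* = 1.960 at the 95% level.
So ME = 0.02864.

ME = 0.02864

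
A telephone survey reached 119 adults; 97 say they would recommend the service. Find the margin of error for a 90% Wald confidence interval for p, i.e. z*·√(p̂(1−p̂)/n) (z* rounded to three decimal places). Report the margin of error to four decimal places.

The sample proportion is 97/119 = 0.81513.
Standard error of p̂: √(0.150696/119) = √0.001266349 = 0.035586.
z* = 1.645 at the 90% level.
Margin of error = z*·SE = 1.645 × 0.035586 = 0.0585.

ME = 0.0585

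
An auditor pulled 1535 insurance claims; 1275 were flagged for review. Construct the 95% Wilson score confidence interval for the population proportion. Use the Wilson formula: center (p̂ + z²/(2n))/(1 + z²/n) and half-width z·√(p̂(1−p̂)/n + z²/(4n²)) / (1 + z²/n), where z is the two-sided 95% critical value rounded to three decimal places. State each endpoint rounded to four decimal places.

(0.8110, 0.8486)

Here p̂ = 1275/1535 = 0.83062 and z = 1.960 (z² = 3.841600).
Denominator 1 + z²/n = 1 + 3.841600/1535 = 1.002503.
Adjusted center: (0.83062 + z²/(2n))/1.002503 = 0.82979.
Radicand: p̂(1−p̂)/n + z²/(4n²) = 0.000091655 + 0.000000408 = 0.000092063.
Half-width = z·√(radicand)/denom = 1.960·0.009595/1.002503 = 0.01876.
CI: 0.82979 ± 0.01876 = (0.8110, 0.8486).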